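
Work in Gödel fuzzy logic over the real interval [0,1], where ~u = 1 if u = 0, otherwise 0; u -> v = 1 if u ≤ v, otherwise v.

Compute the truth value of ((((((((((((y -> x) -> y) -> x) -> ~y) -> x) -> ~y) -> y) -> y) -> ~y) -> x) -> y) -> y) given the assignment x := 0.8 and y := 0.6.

1.00

(y -> x): 0.6 ≤ 0.8, so result = 1
((y -> x) -> y): 1 > 0.6, so result = 0.6
(((y -> x) -> y) -> x): 0.6 ≤ 0.8, so result = 1
~y: Gödel ¬ of 0.6 = 0 (operand ≠ 0)
((((y -> x) -> y) -> x) -> ~y): 1 > 0, so result = 0
(((((y -> x) -> y) -> x) -> ~y) -> x): 0 ≤ 0.8, so result = 1
~y: Gödel ¬ of 0.6 = 0 (operand ≠ 0)
((((((y -> x) -> y) -> x) -> ~y) -> x) -> ~y): 1 > 0, so result = 0
(((((((y -> x) -> y) -> x) -> ~y) -> x) -> ~y) -> y): 0 ≤ 0.6, so result = 1
((((((((y -> x) -> y) -> x) -> ~y) -> x) -> ~y) -> y) -> y): 1 > 0.6, so result = 0.6
~y: Gödel ¬ of 0.6 = 0 (operand ≠ 0)
(((((((((y -> x) -> y) -> x) -> ~y) -> x) -> ~y) -> y) -> y) -> ~y): 0.6 > 0, so result = 0
((((((((((y -> x) -> y) -> x) -> ~y) -> x) -> ~y) -> y) -> y) -> ~y) -> x): 0 ≤ 0.8, so result = 1
(((((((((((y -> x) -> y) -> x) -> ~y) -> x) -> ~y) -> y) -> y) -> ~y) -> x) -> y): 1 > 0.6, so result = 0.6
((((((((((((y -> x) -> y) -> x) -> ~y) -> x) -> ~y) -> y) -> y) -> ~y) -> x) -> y) -> y): 0.6 ≤ 0.6, so result = 1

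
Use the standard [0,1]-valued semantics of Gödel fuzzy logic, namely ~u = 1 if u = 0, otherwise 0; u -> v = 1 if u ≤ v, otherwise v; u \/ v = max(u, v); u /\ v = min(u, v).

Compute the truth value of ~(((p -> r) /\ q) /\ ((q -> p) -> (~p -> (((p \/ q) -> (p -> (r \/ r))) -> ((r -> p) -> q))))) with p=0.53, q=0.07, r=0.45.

(p -> r): 0.53 > 0.45, so result = 0.45
((p -> r) /\ q) = min(0.45, 0.07) = 0.07
(q -> p): 0.07 ≤ 0.53, so result = 1
~p: Gödel ¬ of 0.53 = 0 (operand ≠ 0)
(p \/ q) = max(0.53, 0.07) = 0.53
(r \/ r) = max(0.45, 0.45) = 0.45
(p -> (r \/ r)): 0.53 > 0.45, so result = 0.45
((p \/ q) -> (p -> (r \/ r))): 0.53 > 0.45, so result = 0.45
(r -> p): 0.45 ≤ 0.53, so result = 1
((r -> p) -> q): 1 > 0.07, so result = 0.07
(((p \/ q) -> (p -> (r \/ r))) -> ((r -> p) -> q)): 0.45 > 0.07, so result = 0.07
(~p -> (((p \/ q) -> (p -> (r \/ r))) -> ((r -> p) -> q))): 0 ≤ 0.07, so result = 1
((q -> p) -> (~p -> (((p \/ q) -> (p -> (r \/ r))) -> ((r -> p) -> q)))): 1 ≤ 1, so result = 1
(((p -> r) /\ q) /\ ((q -> p) -> (~p -> (((p \/ q) -> (p -> (r \/ r))) -> ((r -> p) -> q))))) = min(0.07, 1) = 0.07
~(((p -> r) /\ q) /\ ((q -> p) -> (~p -> (((p \/ q) -> (p -> (r \/ r))) -> ((r -> p) -> q))))): Gödel ¬ of 0.07 = 0 (operand ≠ 0)

0.00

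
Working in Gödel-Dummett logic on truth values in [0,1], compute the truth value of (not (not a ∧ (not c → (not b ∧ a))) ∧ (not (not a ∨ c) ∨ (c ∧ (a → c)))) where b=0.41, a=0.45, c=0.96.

0.96

not a: Gödel ¬ of 0.45 = 0 (operand ≠ 0)
not c: Gödel ¬ of 0.96 = 0 (operand ≠ 0)
not b: Gödel ¬ of 0.41 = 0 (operand ≠ 0)
(not b ∧ a) = min(0, 0.45) = 0
(not c → (not b ∧ a)): 0 ≤ 0, so result = 1
(not a ∧ (not c → (not b ∧ a))) = min(0, 1) = 0
not (not a ∧ (not c → (not b ∧ a))): Gödel ¬ of 0 = 1 (operand is 0)
not a: Gödel ¬ of 0.45 = 0 (operand ≠ 0)
(not a ∨ c) = max(0, 0.96) = 0.96
not (not a ∨ c): Gödel ¬ of 0.96 = 0 (operand ≠ 0)
(a → c): 0.45 ≤ 0.96, so result = 1
(c ∧ (a → c)) = min(0.96, 1) = 0.96
(not (not a ∨ c) ∨ (c ∧ (a → c))) = max(0, 0.96) = 0.96
(not (not a ∧ (not c → (not b ∧ a))) ∧ (not (not a ∨ c) ∨ (c ∧ (a → c)))) = min(1, 0.96) = 0.96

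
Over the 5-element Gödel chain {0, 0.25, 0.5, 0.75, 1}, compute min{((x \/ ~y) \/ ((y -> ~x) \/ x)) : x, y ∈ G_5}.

0.25

The minimum is attained at x = 0.25, y = 0.25:
  ~y: Gödel ¬ of 0.25 = 0 (operand ≠ 0)
  (x \/ ~y) = max(0.25, 0) = 0.25
  ~x: Gödel ¬ of 0.25 = 0 (operand ≠ 0)
  (y -> ~x): 0.25 > 0, so result = 0
  ((y -> ~x) \/ x) = max(0, 0.25) = 0.25
  ((x \/ ~y) \/ ((y -> ~x) \/ x)) = max(0.25, 0.25) = 0.25
Checking all 25 assignments confirms none give a value below 0.25.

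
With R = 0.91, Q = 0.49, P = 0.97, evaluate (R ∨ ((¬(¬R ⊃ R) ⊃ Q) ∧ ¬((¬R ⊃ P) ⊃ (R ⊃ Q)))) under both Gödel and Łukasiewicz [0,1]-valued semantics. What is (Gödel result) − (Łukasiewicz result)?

0.00

Gödel evaluation:
  ¬R: Gödel ¬ of 0.91 = 0 (operand ≠ 0)
  (¬R ⊃ R): 0 ≤ 0.91, so result = 1
  ¬(¬R ⊃ R): Gödel ¬ of 1 = 0 (operand ≠ 0)
  (¬(¬R ⊃ R) ⊃ Q): 0 ≤ 0.49, so result = 1
  ¬R: Gödel ¬ of 0.91 = 0 (operand ≠ 0)
  (¬R ⊃ P): 0 ≤ 0.97, so result = 1
  (R ⊃ Q): 0.91 > 0.49, so result = 0.49
  ((¬R ⊃ P) ⊃ (R ⊃ Q)): 1 > 0.49, so result = 0.49
  ¬((¬R ⊃ P) ⊃ (R ⊃ Q)): Gödel ¬ of 0.49 = 0 (operand ≠ 0)
  ((¬(¬R ⊃ R) ⊃ Q) ∧ ¬((¬R ⊃ P) ⊃ (R ⊃ Q))) = min(1, 0) = 0
  (R ∨ ((¬(¬R ⊃ R) ⊃ Q) ∧ ¬((¬R ⊃ P) ⊃ (R ⊃ Q)))) = max(0.91, 0) = 0.91
  Gödel value = 0.91
Łukasiewicz evaluation:
  ¬R: Łukasiewicz ¬ gives 1 − 0.91 = 0.09
  (¬R ⊃ R): min(1, 1 − 0.09 + 0.91) = 1
  ¬(¬R ⊃ R): Łukasiewicz ¬ gives 1 − 1 = 0
  (¬(¬R ⊃ R) ⊃ Q): min(1, 1 − 0 + 0.49) = 1
  ¬R: Łukasiewicz ¬ gives 1 − 0.91 = 0.09
  (¬R ⊃ P): min(1, 1 − 0.09 + 0.97) = 1
  (R ⊃ Q): min(1, 1 − 0.91 + 0.49) = 0.58
  ((¬R ⊃ P) ⊃ (R ⊃ Q)): min(1, 1 − 1 + 0.58) = 0.58
  ¬((¬R ⊃ P) ⊃ (R ⊃ Q)): Łukasiewicz ¬ gives 1 − 0.58 = 0.42
  ((¬(¬R ⊃ R) ⊃ Q) ∧ ¬((¬R ⊃ P) ⊃ (R ⊃ Q))) = min(1, 0.42) = 0.42
  (R ∨ ((¬(¬R ⊃ R) ⊃ Q) ∧ ¬((¬R ⊃ P) ⊃ (R ⊃ Q)))) = max(0.91, 0.42) = 0.91
  Łukasiewicz value = 0.91
Difference: 0.91 − 0.91 = 0.00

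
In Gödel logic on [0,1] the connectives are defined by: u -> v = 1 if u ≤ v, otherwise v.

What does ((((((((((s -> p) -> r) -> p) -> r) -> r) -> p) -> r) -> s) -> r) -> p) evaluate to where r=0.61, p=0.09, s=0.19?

0.09

(s -> p): 0.19 > 0.09, so result = 0.09
((s -> p) -> r): 0.09 ≤ 0.61, so result = 1
(((s -> p) -> r) -> p): 1 > 0.09, so result = 0.09
((((s -> p) -> r) -> p) -> r): 0.09 ≤ 0.61, so result = 1
(((((s -> p) -> r) -> p) -> r) -> r): 1 > 0.61, so result = 0.61
((((((s -> p) -> r) -> p) -> r) -> r) -> p): 0.61 > 0.09, so result = 0.09
(((((((s -> p) -> r) -> p) -> r) -> r) -> p) -> r): 0.09 ≤ 0.61, so result = 1
((((((((s -> p) -> r) -> p) -> r) -> r) -> p) -> r) -> s): 1 > 0.19, so result = 0.19
(((((((((s -> p) -> r) -> p) -> r) -> r) -> p) -> r) -> s) -> r): 0.19 ≤ 0.61, so result = 1
((((((((((s -> p) -> r) -> p) -> r) -> r) -> p) -> r) -> s) -> r) -> p): 1 > 0.09, so result = 0.09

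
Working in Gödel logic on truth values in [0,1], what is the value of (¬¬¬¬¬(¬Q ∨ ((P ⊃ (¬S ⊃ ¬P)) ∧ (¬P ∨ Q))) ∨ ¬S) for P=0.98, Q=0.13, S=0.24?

¬Q: Gödel ¬ of 0.13 = 0 (operand ≠ 0)
¬S: Gödel ¬ of 0.24 = 0 (operand ≠ 0)
¬P: Gödel ¬ of 0.98 = 0 (operand ≠ 0)
(¬S ⊃ ¬P): 0 ≤ 0, so result = 1
(P ⊃ (¬S ⊃ ¬P)): 0.98 ≤ 1, so result = 1
¬P: Gödel ¬ of 0.98 = 0 (operand ≠ 0)
(¬P ∨ Q) = max(0, 0.13) = 0.13
((P ⊃ (¬S ⊃ ¬P)) ∧ (¬P ∨ Q)) = min(1, 0.13) = 0.13
(¬Q ∨ ((P ⊃ (¬S ⊃ ¬P)) ∧ (¬P ∨ Q))) = max(0, 0.13) = 0.13
¬(¬Q ∨ ((P ⊃ (¬S ⊃ ¬P)) ∧ (¬P ∨ Q))): Gödel ¬ of 0.13 = 0 (operand ≠ 0)
¬¬(¬Q ∨ ((P ⊃ (¬S ⊃ ¬P)) ∧ (¬P ∨ Q))): Gödel ¬ of 0 = 1 (operand is 0)
¬¬¬(¬Q ∨ ((P ⊃ (¬S ⊃ ¬P)) ∧ (¬P ∨ Q))): Gödel ¬ of 1 = 0 (operand ≠ 0)
¬¬¬¬(¬Q ∨ ((P ⊃ (¬S ⊃ ¬P)) ∧ (¬P ∨ Q))): Gödel ¬ of 0 = 1 (operand is 0)
¬¬¬¬¬(¬Q ∨ ((P ⊃ (¬S ⊃ ¬P)) ∧ (¬P ∨ Q))): Gödel ¬ of 1 = 0 (operand ≠ 0)
¬S: Gödel ¬ of 0.24 = 0 (operand ≠ 0)
(¬¬¬¬¬(¬Q ∨ ((P ⊃ (¬S ⊃ ¬P)) ∧ (¬P ∨ Q))) ∨ ¬S) = max(0, 0) = 0

0.00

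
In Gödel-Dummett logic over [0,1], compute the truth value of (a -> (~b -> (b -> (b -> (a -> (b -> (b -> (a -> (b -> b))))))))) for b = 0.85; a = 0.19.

~b: Gödel ¬ of 0.85 = 0 (operand ≠ 0)
(b -> b): 0.85 ≤ 0.85, so result = 1
(a -> (b -> b)): 0.19 ≤ 1, so result = 1
(b -> (a -> (b -> b))): 0.85 ≤ 1, so result = 1
(b -> (b -> (a -> (b -> b)))): 0.85 ≤ 1, so result = 1
(a -> (b -> (b -> (a -> (b -> b))))): 0.19 ≤ 1, so result = 1
(b -> (a -> (b -> (b -> (a -> (b -> b)))))): 0.85 ≤ 1, so result = 1
(b -> (b -> (a -> (b -> (b -> (a -> (b -> b))))))): 0.85 ≤ 1, so result = 1
(~b -> (b -> (b -> (a -> (b -> (b -> (a -> (b -> b)))))))): 0 ≤ 1, so result = 1
(a -> (~b -> (b -> (b -> (a -> (b -> (b -> (a -> (b -> b))))))))): 0.19 ≤ 1, so result = 1

1.00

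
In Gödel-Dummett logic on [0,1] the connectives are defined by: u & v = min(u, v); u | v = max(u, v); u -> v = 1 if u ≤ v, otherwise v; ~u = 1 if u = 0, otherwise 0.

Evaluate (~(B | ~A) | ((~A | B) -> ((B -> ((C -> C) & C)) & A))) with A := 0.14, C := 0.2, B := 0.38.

~A: Gödel ¬ of 0.14 = 0 (operand ≠ 0)
(B | ~A) = max(0.38, 0) = 0.38
~(B | ~A): Gödel ¬ of 0.38 = 0 (operand ≠ 0)
~A: Gödel ¬ of 0.14 = 0 (operand ≠ 0)
(~A | B) = max(0, 0.38) = 0.38
(C -> C): 0.2 ≤ 0.2, so result = 1
((C -> C) & C) = min(1, 0.2) = 0.2
(B -> ((C -> C) & C)): 0.38 > 0.2, so result = 0.2
((B -> ((C -> C) & C)) & A) = min(0.2, 0.14) = 0.14
((~A | B) -> ((B -> ((C -> C) & C)) & A)): 0.38 > 0.14, so result = 0.14
(~(B | ~A) | ((~A | B) -> ((B -> ((C -> C) & C)) & A))) = max(0, 0.14) = 0.14

0.14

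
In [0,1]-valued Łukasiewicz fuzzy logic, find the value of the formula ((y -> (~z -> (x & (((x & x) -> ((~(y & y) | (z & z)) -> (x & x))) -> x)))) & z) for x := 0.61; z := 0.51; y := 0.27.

~z: Łukasiewicz ¬ gives 1 − 0.51 = 0.49
(x & x) = min(0.61, 0.61) = 0.61
(y & y) = min(0.27, 0.27) = 0.27
~(y & y): Łukasiewicz ¬ gives 1 − 0.27 = 0.73
(z & z) = min(0.51, 0.51) = 0.51
(~(y & y) | (z & z)) = max(0.73, 0.51) = 0.73
(x & x) = min(0.61, 0.61) = 0.61
((~(y & y) | (z & z)) -> (x & x)): min(1, 1 − 0.73 + 0.61) = 0.88
((x & x) -> ((~(y & y) | (z & z)) -> (x & x))): min(1, 1 − 0.61 + 0.88) = 1
(((x & x) -> ((~(y & y) | (z & z)) -> (x & x))) -> x): min(1, 1 − 1 + 0.61) = 0.61
(x & (((x & x) -> ((~(y & y) | (z & z)) -> (x & x))) -> x)) = min(0.61, 0.61) = 0.61
(~z -> (x & (((x & x) -> ((~(y & y) | (z & z)) -> (x & x))) -> x))): min(1, 1 − 0.49 + 0.61) = 1
(y -> (~z -> (x & (((x & x) -> ((~(y & y) | (z & z)) -> (x & x))) -> x)))): min(1, 1 − 0.27 + 1) = 1
((y -> (~z -> (x & (((x & x) -> ((~(y & y) | (z & z)) -> (x & x))) -> x)))) & z) = min(1, 0.51) = 0.51

0.51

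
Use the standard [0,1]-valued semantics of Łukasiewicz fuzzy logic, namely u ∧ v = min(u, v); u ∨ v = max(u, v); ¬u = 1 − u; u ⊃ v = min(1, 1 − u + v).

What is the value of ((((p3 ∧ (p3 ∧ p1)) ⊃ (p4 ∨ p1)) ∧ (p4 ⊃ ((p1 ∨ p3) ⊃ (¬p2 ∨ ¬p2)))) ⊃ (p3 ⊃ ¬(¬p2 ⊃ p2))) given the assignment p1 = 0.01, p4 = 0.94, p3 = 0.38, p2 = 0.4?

0.82

(p3 ∧ p1) = min(0.38, 0.01) = 0.01
(p3 ∧ (p3 ∧ p1)) = min(0.38, 0.01) = 0.01
(p4 ∨ p1) = max(0.94, 0.01) = 0.94
((p3 ∧ (p3 ∧ p1)) ⊃ (p4 ∨ p1)): min(1, 1 − 0.01 + 0.94) = 1
(p1 ∨ p3) = max(0.01, 0.38) = 0.38
¬p2: Łukasiewicz ¬ gives 1 − 0.4 = 0.6
¬p2: Łukasiewicz ¬ gives 1 − 0.4 = 0.6
(¬p2 ∨ ¬p2) = max(0.6, 0.6) = 0.6
((p1 ∨ p3) ⊃ (¬p2 ∨ ¬p2)): min(1, 1 − 0.38 + 0.6) = 1
(p4 ⊃ ((p1 ∨ p3) ⊃ (¬p2 ∨ ¬p2))): min(1, 1 − 0.94 + 1) = 1
(((p3 ∧ (p3 ∧ p1)) ⊃ (p4 ∨ p1)) ∧ (p4 ⊃ ((p1 ∨ p3) ⊃ (¬p2 ∨ ¬p2)))) = min(1, 1) = 1
¬p2: Łukasiewicz ¬ gives 1 − 0.4 = 0.6
(¬p2 ⊃ p2): min(1, 1 − 0.6 + 0.4) = 0.8
¬(¬p2 ⊃ p2): Łukasiewicz ¬ gives 1 − 0.8 = 0.2
(p3 ⊃ ¬(¬p2 ⊃ p2)): min(1, 1 − 0.38 + 0.2) = 0.82
((((p3 ∧ (p3 ∧ p1)) ⊃ (p4 ∨ p1)) ∧ (p4 ⊃ ((p1 ∨ p3) ⊃ (¬p2 ∨ ¬p2)))) ⊃ (p3 ⊃ ¬(¬p2 ⊃ p2))): min(1, 1 − 1 + 0.82) = 0.82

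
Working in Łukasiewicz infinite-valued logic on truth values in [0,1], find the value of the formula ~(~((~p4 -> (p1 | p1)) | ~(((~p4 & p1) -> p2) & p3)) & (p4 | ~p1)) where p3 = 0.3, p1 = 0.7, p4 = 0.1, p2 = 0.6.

0.80

~p4: Łukasiewicz ¬ gives 1 − 0.1 = 0.9
(p1 | p1) = max(0.7, 0.7) = 0.7
(~p4 -> (p1 | p1)): min(1, 1 − 0.9 + 0.7) = 0.8
~p4: Łukasiewicz ¬ gives 1 − 0.1 = 0.9
(~p4 & p1) = min(0.9, 0.7) = 0.7
((~p4 & p1) -> p2): min(1, 1 − 0.7 + 0.6) = 0.9
(((~p4 & p1) -> p2) & p3) = min(0.9, 0.3) = 0.3
~(((~p4 & p1) -> p2) & p3): Łukasiewicz ¬ gives 1 − 0.3 = 0.7
((~p4 -> (p1 | p1)) | ~(((~p4 & p1) -> p2) & p3)) = max(0.8, 0.7) = 0.8
~((~p4 -> (p1 | p1)) | ~(((~p4 & p1) -> p2) & p3)): Łukasiewicz ¬ gives 1 − 0.8 = 0.2
~p1: Łukasiewicz ¬ gives 1 − 0.7 = 0.3
(p4 | ~p1) = max(0.1, 0.3) = 0.3
(~((~p4 -> (p1 | p1)) | ~(((~p4 & p1) -> p2) & p3)) & (p4 | ~p1)) = min(0.2, 0.3) = 0.2
~(~((~p4 -> (p1 | p1)) | ~(((~p4 & p1) -> p2) & p3)) & (p4 | ~p1)): Łukasiewicz ¬ gives 1 − 0.2 = 0.8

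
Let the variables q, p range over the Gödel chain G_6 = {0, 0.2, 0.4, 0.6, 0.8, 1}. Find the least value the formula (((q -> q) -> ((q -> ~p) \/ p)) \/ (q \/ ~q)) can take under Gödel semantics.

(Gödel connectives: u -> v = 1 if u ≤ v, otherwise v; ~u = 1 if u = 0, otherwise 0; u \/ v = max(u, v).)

The minimum is attained at q = 0.2, p = 0.2:
  (q -> q): 0.2 ≤ 0.2, so result = 1
  ~p: Gödel ¬ of 0.2 = 0 (operand ≠ 0)
  (q -> ~p): 0.2 > 0, so result = 0
  ((q -> ~p) \/ p) = max(0, 0.2) = 0.2
  ((q -> q) -> ((q -> ~p) \/ p)): 1 > 0.2, so result = 0.2
  ~q: Gödel ¬ of 0.2 = 0 (operand ≠ 0)
  (q \/ ~q) = max(0.2, 0) = 0.2
  (((q -> q) -> ((q -> ~p) \/ p)) \/ (q \/ ~q)) = max(0.2, 0.2) = 0.2
Checking all 36 assignments confirms none give a value below 0.20.

0.20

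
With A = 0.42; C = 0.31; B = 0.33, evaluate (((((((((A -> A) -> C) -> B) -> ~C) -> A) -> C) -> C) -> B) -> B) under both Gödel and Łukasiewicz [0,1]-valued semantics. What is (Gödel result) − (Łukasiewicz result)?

0.27

Gödel evaluation:
  (A -> A): 0.42 ≤ 0.42, so result = 1
  ((A -> A) -> C): 1 > 0.31, so result = 0.31
  (((A -> A) -> C) -> B): 0.31 ≤ 0.33, so result = 1
  ~C: Gödel ¬ of 0.31 = 0 (operand ≠ 0)
  ((((A -> A) -> C) -> B) -> ~C): 1 > 0, so result = 0
  (((((A -> A) -> C) -> B) -> ~C) -> A): 0 ≤ 0.42, so result = 1
  ((((((A -> A) -> C) -> B) -> ~C) -> A) -> C): 1 > 0.31, so result = 0.31
  (((((((A -> A) -> C) -> B) -> ~C) -> A) -> C) -> C): 0.31 ≤ 0.31, so result = 1
  ((((((((A -> A) -> C) -> B) -> ~C) -> A) -> C) -> C) -> B): 1 > 0.33, so result = 0.33
  (((((((((A -> A) -> C) -> B) -> ~C) -> A) -> C) -> C) -> B) -> B): 0.33 ≤ 0.33, so result = 1
  Gödel value = 1
Łukasiewicz evaluation:
  (A -> A): min(1, 1 − 0.42 + 0.42) = 1
  ((A -> A) -> C): min(1, 1 − 1 + 0.31) = 0.31
  (((A -> A) -> C) -> B): min(1, 1 − 0.31 + 0.33) = 1
  ~C: Łukasiewicz ¬ gives 1 − 0.31 = 0.69
  ((((A -> A) -> C) -> B) -> ~C): min(1, 1 − 1 + 0.69) = 0.69
  (((((A -> A) -> C) -> B) -> ~C) -> A): min(1, 1 − 0.69 + 0.42) = 0.73
  ((((((A -> A) -> C) -> B) -> ~C) -> A) -> C): min(1, 1 − 0.73 + 0.31) = 0.58
  (((((((A -> A) -> C) -> B) -> ~C) -> A) -> C) -> C): min(1, 1 − 0.58 + 0.31) = 0.73
  ((((((((A -> A) -> C) -> B) -> ~C) -> A) -> C) -> C) -> B): min(1, 1 − 0.73 + 0.33) = 0.6
  (((((((((A -> A) -> C) -> B) -> ~C) -> A) -> C) -> C) -> B) -> B): min(1, 1 − 0.6 + 0.33) = 0.73
  Łukasiewicz value = 0.73
Difference: 1 − 0.73 = 0.27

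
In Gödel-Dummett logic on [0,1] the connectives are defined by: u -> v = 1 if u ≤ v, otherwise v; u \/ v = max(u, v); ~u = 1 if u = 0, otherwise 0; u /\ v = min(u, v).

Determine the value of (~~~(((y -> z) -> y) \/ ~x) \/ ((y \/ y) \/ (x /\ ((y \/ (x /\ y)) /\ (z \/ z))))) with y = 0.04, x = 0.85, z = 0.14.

(y -> z): 0.04 ≤ 0.14, so result = 1
((y -> z) -> y): 1 > 0.04, so result = 0.04
~x: Gödel ¬ of 0.85 = 0 (operand ≠ 0)
(((y -> z) -> y) \/ ~x) = max(0.04, 0) = 0.04
~(((y -> z) -> y) \/ ~x): Gödel ¬ of 0.04 = 0 (operand ≠ 0)
~~(((y -> z) -> y) \/ ~x): Gödel ¬ of 0 = 1 (operand is 0)
~~~(((y -> z) -> y) \/ ~x): Gödel ¬ of 1 = 0 (operand ≠ 0)
(y \/ y) = max(0.04, 0.04) = 0.04
(x /\ y) = min(0.85, 0.04) = 0.04
(y \/ (x /\ y)) = max(0.04, 0.04) = 0.04
(z \/ z) = max(0.14, 0.14) = 0.14
((y \/ (x /\ y)) /\ (z \/ z)) = min(0.04, 0.14) = 0.04
(x /\ ((y \/ (x /\ y)) /\ (z \/ z))) = min(0.85, 0.04) = 0.04
((y \/ y) \/ (x /\ ((y \/ (x /\ y)) /\ (z \/ z)))) = max(0.04, 0.04) = 0.04
(~~~(((y -> z) -> y) \/ ~x) \/ ((y \/ y) \/ (x /\ ((y \/ (x /\ y)) /\ (z \/ z))))) = max(0, 0.04) = 0.04

0.04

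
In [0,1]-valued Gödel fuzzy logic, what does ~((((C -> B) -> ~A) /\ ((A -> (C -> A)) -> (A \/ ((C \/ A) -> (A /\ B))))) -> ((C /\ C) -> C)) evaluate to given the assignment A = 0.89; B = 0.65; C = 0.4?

(C -> B): 0.4 ≤ 0.65, so result = 1
~A: Gödel ¬ of 0.89 = 0 (operand ≠ 0)
((C -> B) -> ~A): 1 > 0, so result = 0
(C -> A): 0.4 ≤ 0.89, so result = 1
(A -> (C -> A)): 0.89 ≤ 1, so result = 1
(C \/ A) = max(0.4, 0.89) = 0.89
(A /\ B) = min(0.89, 0.65) = 0.65
((C \/ A) -> (A /\ B)): 0.89 > 0.65, so result = 0.65
(A \/ ((C \/ A) -> (A /\ B))) = max(0.89, 0.65) = 0.89
((A -> (C -> A)) -> (A \/ ((C \/ A) -> (A /\ B)))): 1 > 0.89, so result = 0.89
(((C -> B) -> ~A) /\ ((A -> (C -> A)) -> (A \/ ((C \/ A) -> (A /\ B))))) = min(0, 0.89) = 0
(C /\ C) = min(0.4, 0.4) = 0.4
((C /\ C) -> C): 0.4 ≤ 0.4, so result = 1
((((C -> B) -> ~A) /\ ((A -> (C -> A)) -> (A \/ ((C \/ A) -> (A /\ B))))) -> ((C /\ C) -> C)): 0 ≤ 1, so result = 1
~((((C -> B) -> ~A) /\ ((A -> (C -> A)) -> (A \/ ((C \/ A) -> (A /\ B))))) -> ((C /\ C) -> C)): Gödel ¬ of 1 = 0 (operand ≠ 0)

0.00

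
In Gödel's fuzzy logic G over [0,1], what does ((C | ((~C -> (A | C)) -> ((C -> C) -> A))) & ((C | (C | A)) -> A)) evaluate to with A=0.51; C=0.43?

0.51

~C: Gödel ¬ of 0.43 = 0 (operand ≠ 0)
(A | C) = max(0.51, 0.43) = 0.51
(~C -> (A | C)): 0 ≤ 0.51, so result = 1
(C -> C): 0.43 ≤ 0.43, so result = 1
((C -> C) -> A): 1 > 0.51, so result = 0.51
((~C -> (A | C)) -> ((C -> C) -> A)): 1 > 0.51, so result = 0.51
(C | ((~C -> (A | C)) -> ((C -> C) -> A))) = max(0.43, 0.51) = 0.51
(C | A) = max(0.43, 0.51) = 0.51
(C | (C | A)) = max(0.43, 0.51) = 0.51
((C | (C | A)) -> A): 0.51 ≤ 0.51, so result = 1
((C | ((~C -> (A | C)) -> ((C -> C) -> A))) & ((C | (C | A)) -> A)) = min(0.51, 1) = 0.51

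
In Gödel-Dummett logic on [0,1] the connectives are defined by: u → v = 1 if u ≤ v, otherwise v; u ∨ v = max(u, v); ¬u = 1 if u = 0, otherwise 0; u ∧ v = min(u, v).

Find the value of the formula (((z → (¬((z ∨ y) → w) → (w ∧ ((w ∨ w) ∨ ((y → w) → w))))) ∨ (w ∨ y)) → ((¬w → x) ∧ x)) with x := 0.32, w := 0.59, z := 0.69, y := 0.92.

(z ∨ y) = max(0.69, 0.92) = 0.92
((z ∨ y) → w): 0.92 > 0.59, so result = 0.59
¬((z ∨ y) → w): Gödel ¬ of 0.59 = 0 (operand ≠ 0)
(w ∨ w) = max(0.59, 0.59) = 0.59
(y → w): 0.92 > 0.59, so result = 0.59
((y → w) → w): 0.59 ≤ 0.59, so result = 1
((w ∨ w) ∨ ((y → w) → w)) = max(0.59, 1) = 1
(w ∧ ((w ∨ w) ∨ ((y → w) → w))) = min(0.59, 1) = 0.59
(¬((z ∨ y) → w) → (w ∧ ((w ∨ w) ∨ ((y → w) → w)))): 0 ≤ 0.59, so result = 1
(z → (¬((z ∨ y) → w) → (w ∧ ((w ∨ w) ∨ ((y → w) → w))))): 0.69 ≤ 1, so result = 1
(w ∨ y) = max(0.59, 0.92) = 0.92
((z → (¬((z ∨ y) → w) → (w ∧ ((w ∨ w) ∨ ((y → w) → w))))) ∨ (w ∨ y)) = max(1, 0.92) = 1
¬w: Gödel ¬ of 0.59 = 0 (operand ≠ 0)
(¬w → x): 0 ≤ 0.32, so result = 1
((¬w → x) ∧ x) = min(1, 0.32) = 0.32
(((z → (¬((z ∨ y) → w) → (w ∧ ((w ∨ w) ∨ ((y → w) → w))))) ∨ (w ∨ y)) → ((¬w → x) ∧ x)): 1 > 0.32, so result = 0.32

0.32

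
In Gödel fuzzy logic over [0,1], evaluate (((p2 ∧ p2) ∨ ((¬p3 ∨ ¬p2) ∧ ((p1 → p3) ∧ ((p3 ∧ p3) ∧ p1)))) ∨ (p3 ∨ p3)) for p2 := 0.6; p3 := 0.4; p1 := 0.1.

0.60

(p2 ∧ p2) = min(0.6, 0.6) = 0.6
¬p3: Gödel ¬ of 0.4 = 0 (operand ≠ 0)
¬p2: Gödel ¬ of 0.6 = 0 (operand ≠ 0)
(¬p3 ∨ ¬p2) = max(0, 0) = 0
(p1 → p3): 0.1 ≤ 0.4, so result = 1
(p3 ∧ p3) = min(0.4, 0.4) = 0.4
((p3 ∧ p3) ∧ p1) = min(0.4, 0.1) = 0.1
((p1 → p3) ∧ ((p3 ∧ p3) ∧ p1)) = min(1, 0.1) = 0.1
((¬p3 ∨ ¬p2) ∧ ((p1 → p3) ∧ ((p3 ∧ p3) ∧ p1))) = min(0, 0.1) = 0
((p2 ∧ p2) ∨ ((¬p3 ∨ ¬p2) ∧ ((p1 → p3) ∧ ((p3 ∧ p3) ∧ p1)))) = max(0.6, 0) = 0.6
(p3 ∨ p3) = max(0.4, 0.4) = 0.4
(((p2 ∧ p2) ∨ ((¬p3 ∨ ¬p2) ∧ ((p1 → p3) ∧ ((p3 ∧ p3) ∧ p1)))) ∨ (p3 ∨ p3)) = max(0.6, 0.4) = 0.6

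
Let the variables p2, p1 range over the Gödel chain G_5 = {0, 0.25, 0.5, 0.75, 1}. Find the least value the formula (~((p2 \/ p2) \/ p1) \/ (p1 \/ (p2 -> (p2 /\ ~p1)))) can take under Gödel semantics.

0.25

The minimum is attained at p2 = 0.25, p1 = 0.25:
  (p2 \/ p2) = max(0.25, 0.25) = 0.25
  ((p2 \/ p2) \/ p1) = max(0.25, 0.25) = 0.25
  ~((p2 \/ p2) \/ p1): Gödel ¬ of 0.25 = 0 (operand ≠ 0)
  ~p1: Gödel ¬ of 0.25 = 0 (operand ≠ 0)
  (p2 /\ ~p1) = min(0.25, 0) = 0
  (p2 -> (p2 /\ ~p1)): 0.25 > 0, so result = 0
  (p1 \/ (p2 -> (p2 /\ ~p1))) = max(0.25, 0) = 0.25
  (~((p2 \/ p2) \/ p1) \/ (p1 \/ (p2 -> (p2 /\ ~p1)))) = max(0, 0.25) = 0.25
Checking all 25 assignments confirms none give a value below 0.25.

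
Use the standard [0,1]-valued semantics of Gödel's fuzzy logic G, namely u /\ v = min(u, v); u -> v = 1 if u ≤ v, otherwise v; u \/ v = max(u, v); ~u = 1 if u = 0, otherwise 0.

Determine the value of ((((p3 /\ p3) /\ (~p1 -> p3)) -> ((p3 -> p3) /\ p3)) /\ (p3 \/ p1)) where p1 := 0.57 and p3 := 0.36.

0.57

(p3 /\ p3) = min(0.36, 0.36) = 0.36
~p1: Gödel ¬ of 0.57 = 0 (operand ≠ 0)
(~p1 -> p3): 0 ≤ 0.36, so result = 1
((p3 /\ p3) /\ (~p1 -> p3)) = min(0.36, 1) = 0.36
(p3 -> p3): 0.36 ≤ 0.36, so result = 1
((p3 -> p3) /\ p3) = min(1, 0.36) = 0.36
(((p3 /\ p3) /\ (~p1 -> p3)) -> ((p3 -> p3) /\ p3)): 0.36 ≤ 0.36, so result = 1
(p3 \/ p1) = max(0.36, 0.57) = 0.57
((((p3 /\ p3) /\ (~p1 -> p3)) -> ((p3 -> p3) /\ p3)) /\ (p3 \/ p1)) = min(1, 0.57) = 0.57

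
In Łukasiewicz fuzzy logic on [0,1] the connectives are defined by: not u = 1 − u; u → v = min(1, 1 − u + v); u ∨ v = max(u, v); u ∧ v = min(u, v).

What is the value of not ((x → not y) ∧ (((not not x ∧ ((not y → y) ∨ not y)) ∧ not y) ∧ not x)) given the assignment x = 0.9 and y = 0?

not y: Łukasiewicz ¬ gives 1 − 0 = 1
(x → not y): min(1, 1 − 0.9 + 1) = 1
not x: Łukasiewicz ¬ gives 1 − 0.9 = 0.1
not not x: Łukasiewicz ¬ gives 1 − 0.1 = 0.9
not y: Łukasiewicz ¬ gives 1 − 0 = 1
(not y → y): min(1, 1 − 1 + 0) = 0
not y: Łukasiewicz ¬ gives 1 − 0 = 1
((not y → y) ∨ not y) = max(0, 1) = 1
(not not x ∧ ((not y → y) ∨ not y)) = min(0.9, 1) = 0.9
not y: Łukasiewicz ¬ gives 1 − 0 = 1
((not not x ∧ ((not y → y) ∨ not y)) ∧ not y) = min(0.9, 1) = 0.9
not x: Łukasiewicz ¬ gives 1 − 0.9 = 0.1
(((not not x ∧ ((not y → y) ∨ not y)) ∧ not y) ∧ not x) = min(0.9, 0.1) = 0.1
((x → not y) ∧ (((not not x ∧ ((not y → y) ∨ not y)) ∧ not y) ∧ not x)) = min(1, 0.1) = 0.1
not ((x → not y) ∧ (((not not x ∧ ((not y → y) ∨ not y)) ∧ not y) ∧ not x)): Łukasiewicz ¬ gives 1 − 0.1 = 0.9

0.90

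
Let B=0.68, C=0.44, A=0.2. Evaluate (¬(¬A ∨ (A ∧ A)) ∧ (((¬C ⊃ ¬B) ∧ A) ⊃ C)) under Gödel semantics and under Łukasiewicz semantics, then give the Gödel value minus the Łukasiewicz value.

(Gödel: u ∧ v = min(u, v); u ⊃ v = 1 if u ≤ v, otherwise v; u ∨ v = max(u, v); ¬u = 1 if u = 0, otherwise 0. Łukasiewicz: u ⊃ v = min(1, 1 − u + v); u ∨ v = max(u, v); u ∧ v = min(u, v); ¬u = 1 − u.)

Gödel evaluation:
  ¬A: Gödel ¬ of 0.2 = 0 (operand ≠ 0)
  (A ∧ A) = min(0.2, 0.2) = 0.2
  (¬A ∨ (A ∧ A)) = max(0, 0.2) = 0.2
  ¬(¬A ∨ (A ∧ A)): Gödel ¬ of 0.2 = 0 (operand ≠ 0)
  ¬C: Gödel ¬ of 0.44 = 0 (operand ≠ 0)
  ¬B: Gödel ¬ of 0.68 = 0 (operand ≠ 0)
  (¬C ⊃ ¬B): 0 ≤ 0, so result = 1
  ((¬C ⊃ ¬B) ∧ A) = min(1, 0.2) = 0.2
  (((¬C ⊃ ¬B) ∧ A) ⊃ C): 0.2 ≤ 0.44, so result = 1
  (¬(¬A ∨ (A ∧ A)) ∧ (((¬C ⊃ ¬B) ∧ A) ⊃ C)) = min(0, 1) = 0
  Gödel value = 0
Łukasiewicz evaluation:
  ¬A: Łukasiewicz ¬ gives 1 − 0.2 = 0.8
  (A ∧ A) = min(0.2, 0.2) = 0.2
  (¬A ∨ (A ∧ A)) = max(0.8, 0.2) = 0.8
  ¬(¬A ∨ (A ∧ A)): Łukasiewicz ¬ gives 1 − 0.8 = 0.2
  ¬C: Łukasiewicz ¬ gives 1 − 0.44 = 0.56
  ¬B: Łukasiewicz ¬ gives 1 − 0.68 = 0.32
  (¬C ⊃ ¬B): min(1, 1 − 0.56 + 0.32) = 0.76
  ((¬C ⊃ ¬B) ∧ A) = min(0.76, 0.2) = 0.2
  (((¬C ⊃ ¬B) ∧ A) ⊃ C): min(1, 1 − 0.2 + 0.44) = 1
  (¬(¬A ∨ (A ∧ A)) ∧ (((¬C ⊃ ¬B) ∧ A) ⊃ C)) = min(0.2, 1) = 0.2
  Łukasiewicz value = 0.2
Difference: 0 − 0.2 = -0.20

-0.20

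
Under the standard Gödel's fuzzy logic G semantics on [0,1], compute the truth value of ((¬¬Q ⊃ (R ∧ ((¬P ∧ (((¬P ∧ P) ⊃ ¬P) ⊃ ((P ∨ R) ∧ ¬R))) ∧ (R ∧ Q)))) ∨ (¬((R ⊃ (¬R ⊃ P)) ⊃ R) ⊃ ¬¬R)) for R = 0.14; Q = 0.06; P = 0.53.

1.00

¬Q: Gödel ¬ of 0.06 = 0 (operand ≠ 0)
¬¬Q: Gödel ¬ of 0 = 1 (operand is 0)
¬P: Gödel ¬ of 0.53 = 0 (operand ≠ 0)
¬P: Gödel ¬ of 0.53 = 0 (operand ≠ 0)
(¬P ∧ P) = min(0, 0.53) = 0
¬P: Gödel ¬ of 0.53 = 0 (operand ≠ 0)
((¬P ∧ P) ⊃ ¬P): 0 ≤ 0, so result = 1
(P ∨ R) = max(0.53, 0.14) = 0.53
¬R: Gödel ¬ of 0.14 = 0 (operand ≠ 0)
((P ∨ R) ∧ ¬R) = min(0.53, 0) = 0
(((¬P ∧ P) ⊃ ¬P) ⊃ ((P ∨ R) ∧ ¬R)): 1 > 0, so result = 0
(¬P ∧ (((¬P ∧ P) ⊃ ¬P) ⊃ ((P ∨ R) ∧ ¬R))) = min(0, 0) = 0
(R ∧ Q) = min(0.14, 0.06) = 0.06
((¬P ∧ (((¬P ∧ P) ⊃ ¬P) ⊃ ((P ∨ R) ∧ ¬R))) ∧ (R ∧ Q)) = min(0, 0.06) = 0
(R ∧ ((¬P ∧ (((¬P ∧ P) ⊃ ¬P) ⊃ ((P ∨ R) ∧ ¬R))) ∧ (R ∧ Q))) = min(0.14, 0) = 0
(¬¬Q ⊃ (R ∧ ((¬P ∧ (((¬P ∧ P) ⊃ ¬P) ⊃ ((P ∨ R) ∧ ¬R))) ∧ (R ∧ Q)))): 1 > 0, so result = 0
¬R: Gödel ¬ of 0.14 = 0 (operand ≠ 0)
(¬R ⊃ P): 0 ≤ 0.53, so result = 1
(R ⊃ (¬R ⊃ P)): 0.14 ≤ 1, so result = 1
((R ⊃ (¬R ⊃ P)) ⊃ R): 1 > 0.14, so result = 0.14
¬((R ⊃ (¬R ⊃ P)) ⊃ R): Gödel ¬ of 0.14 = 0 (operand ≠ 0)
¬R: Gödel ¬ of 0.14 = 0 (operand ≠ 0)
¬¬R: Gödel ¬ of 0 = 1 (operand is 0)
(¬((R ⊃ (¬R ⊃ P)) ⊃ R) ⊃ ¬¬R): 0 ≤ 1, so result = 1
((¬¬Q ⊃ (R ∧ ((¬P ∧ (((¬P ∧ P) ⊃ ¬P) ⊃ ((P ∨ R) ∧ ¬R))) ∧ (R ∧ Q)))) ∨ (¬((R ⊃ (¬R ⊃ P)) ⊃ R) ⊃ ¬¬R)) = max(0, 1) = 1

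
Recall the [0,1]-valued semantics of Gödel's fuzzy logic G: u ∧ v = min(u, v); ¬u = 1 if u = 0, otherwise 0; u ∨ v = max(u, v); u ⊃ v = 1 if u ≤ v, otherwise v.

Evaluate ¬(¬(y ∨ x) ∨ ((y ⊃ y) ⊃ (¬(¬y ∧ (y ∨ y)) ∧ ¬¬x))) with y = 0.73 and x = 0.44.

0.00

(y ∨ x) = max(0.73, 0.44) = 0.73
¬(y ∨ x): Gödel ¬ of 0.73 = 0 (operand ≠ 0)
(y ⊃ y): 0.73 ≤ 0.73, so result = 1
¬y: Gödel ¬ of 0.73 = 0 (operand ≠ 0)
(y ∨ y) = max(0.73, 0.73) = 0.73
(¬y ∧ (y ∨ y)) = min(0, 0.73) = 0
¬(¬y ∧ (y ∨ y)): Gödel ¬ of 0 = 1 (operand is 0)
¬x: Gödel ¬ of 0.44 = 0 (operand ≠ 0)
¬¬x: Gödel ¬ of 0 = 1 (operand is 0)
(¬(¬y ∧ (y ∨ y)) ∧ ¬¬x) = min(1, 1) = 1
((y ⊃ y) ⊃ (¬(¬y ∧ (y ∨ y)) ∧ ¬¬x)): 1 ≤ 1, so result = 1
(¬(y ∨ x) ∨ ((y ⊃ y) ⊃ (¬(¬y ∧ (y ∨ y)) ∧ ¬¬x))) = max(0, 1) = 1
¬(¬(y ∨ x) ∨ ((y ⊃ y) ⊃ (¬(¬y ∧ (y ∨ y)) ∧ ¬¬x))): Gödel ¬ of 1 = 0 (operand ≠ 0)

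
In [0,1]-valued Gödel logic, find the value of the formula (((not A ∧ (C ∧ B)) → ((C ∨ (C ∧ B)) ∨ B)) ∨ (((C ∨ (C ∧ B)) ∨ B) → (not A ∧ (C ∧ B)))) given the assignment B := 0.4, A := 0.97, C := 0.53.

not A: Gödel ¬ of 0.97 = 0 (operand ≠ 0)
(C ∧ B) = min(0.53, 0.4) = 0.4
(not A ∧ (C ∧ B)) = min(0, 0.4) = 0
(C ∧ B) = min(0.53, 0.4) = 0.4
(C ∨ (C ∧ B)) = max(0.53, 0.4) = 0.53
((C ∨ (C ∧ B)) ∨ B) = max(0.53, 0.4) = 0.53
((not A ∧ (C ∧ B)) → ((C ∨ (C ∧ B)) ∨ B)): 0 ≤ 0.53, so result = 1
(C ∧ B) = min(0.53, 0.4) = 0.4
(C ∨ (C ∧ B)) = max(0.53, 0.4) = 0.53
((C ∨ (C ∧ B)) ∨ B) = max(0.53, 0.4) = 0.53
not A: Gödel ¬ of 0.97 = 0 (operand ≠ 0)
(C ∧ B) = min(0.53, 0.4) = 0.4
(not A ∧ (C ∧ B)) = min(0, 0.4) = 0
(((C ∨ (C ∧ B)) ∨ B) → (not A ∧ (C ∧ B))): 0.53 > 0, so result = 0
(((not A ∧ (C ∧ B)) → ((C ∨ (C ∧ B)) ∨ B)) ∨ (((C ∨ (C ∧ B)) ∨ B) → (not A ∧ (C ∧ B)))) = max(1, 0) = 1

1.00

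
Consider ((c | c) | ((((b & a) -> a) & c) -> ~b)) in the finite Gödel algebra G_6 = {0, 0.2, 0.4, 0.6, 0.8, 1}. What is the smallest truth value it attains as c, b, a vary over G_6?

The minimum is attained at c = 0.2, b = 0.2, a = 0:
  (c | c) = max(0.2, 0.2) = 0.2
  (b & a) = min(0.2, 0) = 0
  ((b & a) -> a): 0 ≤ 0, so result = 1
  (((b & a) -> a) & c) = min(1, 0.2) = 0.2
  ~b: Gödel ¬ of 0.2 = 0 (operand ≠ 0)
  ((((b & a) -> a) & c) -> ~b): 0.2 > 0, so result = 0
  ((c | c) | ((((b & a) -> a) & c) -> ~b)) = max(0.2, 0) = 0.2
Checking all 216 assignments confirms none give a value below 0.20.

0.20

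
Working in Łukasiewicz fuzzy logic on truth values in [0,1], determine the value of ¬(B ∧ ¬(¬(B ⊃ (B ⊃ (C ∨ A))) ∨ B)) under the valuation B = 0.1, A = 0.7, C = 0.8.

(C ∨ A) = max(0.8, 0.7) = 0.8
(B ⊃ (C ∨ A)): min(1, 1 − 0.1 + 0.8) = 1
(B ⊃ (B ⊃ (C ∨ A))): min(1, 1 − 0.1 + 1) = 1
¬(B ⊃ (B ⊃ (C ∨ A))): Łukasiewicz ¬ gives 1 − 1 = 0
(¬(B ⊃ (B ⊃ (C ∨ A))) ∨ B) = max(0, 0.1) = 0.1
¬(¬(B ⊃ (B ⊃ (C ∨ A))) ∨ B): Łukasiewicz ¬ gives 1 − 0.1 = 0.9
(B ∧ ¬(¬(B ⊃ (B ⊃ (C ∨ A))) ∨ B)) = min(0.1, 0.9) = 0.1
¬(B ∧ ¬(¬(B ⊃ (B ⊃ (C ∨ A))) ∨ B)): Łukasiewicz ¬ gives 1 − 0.1 = 0.9

0.90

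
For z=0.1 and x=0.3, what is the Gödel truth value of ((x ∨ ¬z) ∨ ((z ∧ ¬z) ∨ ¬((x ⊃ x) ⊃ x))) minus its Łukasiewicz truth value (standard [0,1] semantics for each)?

-0.60

Gödel evaluation:
  ¬z: Gödel ¬ of 0.1 = 0 (operand ≠ 0)
  (x ∨ ¬z) = max(0.3, 0) = 0.3
  ¬z: Gödel ¬ of 0.1 = 0 (operand ≠ 0)
  (z ∧ ¬z) = min(0.1, 0) = 0
  (x ⊃ x): 0.3 ≤ 0.3, so result = 1
  ((x ⊃ x) ⊃ x): 1 > 0.3, so result = 0.3
  ¬((x ⊃ x) ⊃ x): Gödel ¬ of 0.3 = 0 (operand ≠ 0)
  ((z ∧ ¬z) ∨ ¬((x ⊃ x) ⊃ x)) = max(0, 0) = 0
  ((x ∨ ¬z) ∨ ((z ∧ ¬z) ∨ ¬((x ⊃ x) ⊃ x))) = max(0.3, 0) = 0.3
  Gödel value = 0.3
Łukasiewicz evaluation:
  ¬z: Łukasiewicz ¬ gives 1 − 0.1 = 0.9
  (x ∨ ¬z) = max(0.3, 0.9) = 0.9
  ¬z: Łukasiewicz ¬ gives 1 − 0.1 = 0.9
  (z ∧ ¬z) = min(0.1, 0.9) = 0.1
  (x ⊃ x): min(1, 1 − 0.3 + 0.3) = 1
  ((x ⊃ x) ⊃ x): min(1, 1 − 1 + 0.3) = 0.3
  ¬((x ⊃ x) ⊃ x): Łukasiewicz ¬ gives 1 − 0.3 = 0.7
  ((z ∧ ¬z) ∨ ¬((x ⊃ x) ⊃ x)) = max(0.1, 0.7) = 0.7
  ((x ∨ ¬z) ∨ ((z ∧ ¬z) ∨ ¬((x ⊃ x) ⊃ x))) = max(0.9, 0.7) = 0.9
  Łukasiewicz value = 0.9
Difference: 0.3 − 0.9 = -0.60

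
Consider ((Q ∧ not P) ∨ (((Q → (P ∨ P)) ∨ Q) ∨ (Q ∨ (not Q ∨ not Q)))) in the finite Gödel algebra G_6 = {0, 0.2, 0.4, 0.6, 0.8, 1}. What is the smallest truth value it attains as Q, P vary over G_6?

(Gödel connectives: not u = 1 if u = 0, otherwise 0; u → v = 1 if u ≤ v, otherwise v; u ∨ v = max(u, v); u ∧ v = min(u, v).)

0.20

The minimum is attained at Q = 0.2, P = 0:
  not P: Gödel ¬ of 0 = 1 (operand is 0)
  (Q ∧ not P) = min(0.2, 1) = 0.2
  (P ∨ P) = max(0, 0) = 0
  (Q → (P ∨ P)): 0.2 > 0, so result = 0
  ((Q → (P ∨ P)) ∨ Q) = max(0, 0.2) = 0.2
  not Q: Gödel ¬ of 0.2 = 0 (operand ≠ 0)
  not Q: Gödel ¬ of 0.2 = 0 (operand ≠ 0)
  (not Q ∨ not Q) = max(0, 0) = 0
  (Q ∨ (not Q ∨ not Q)) = max(0.2, 0) = 0.2
  (((Q → (P ∨ P)) ∨ Q) ∨ (Q ∨ (not Q ∨ not Q))) = max(0.2, 0.2) = 0.2
  ((Q ∧ not P) ∨ (((Q → (P ∨ P)) ∨ Q) ∨ (Q ∨ (not Q ∨ not Q)))) = max(0.2, 0.2) = 0.2
Checking all 36 assignments confirms none give a value below 0.20.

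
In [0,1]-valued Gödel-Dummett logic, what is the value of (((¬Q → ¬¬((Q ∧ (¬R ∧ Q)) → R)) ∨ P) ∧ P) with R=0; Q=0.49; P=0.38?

¬Q: Gödel ¬ of 0.49 = 0 (operand ≠ 0)
¬R: Gödel ¬ of 0 = 1 (operand is 0)
(¬R ∧ Q) = min(1, 0.49) = 0.49
(Q ∧ (¬R ∧ Q)) = min(0.49, 0.49) = 0.49
((Q ∧ (¬R ∧ Q)) → R): 0.49 > 0, so result = 0
¬((Q ∧ (¬R ∧ Q)) → R): Gödel ¬ of 0 = 1 (operand is 0)
¬¬((Q ∧ (¬R ∧ Q)) → R): Gödel ¬ of 1 = 0 (operand ≠ 0)
(¬Q → ¬¬((Q ∧ (¬R ∧ Q)) → R)): 0 ≤ 0, so result = 1
((¬Q → ¬¬((Q ∧ (¬R ∧ Q)) → R)) ∨ P) = max(1, 0.38) = 1
(((¬Q → ¬¬((Q ∧ (¬R ∧ Q)) → R)) ∨ P) ∧ P) = min(1, 0.38) = 0.38

0.38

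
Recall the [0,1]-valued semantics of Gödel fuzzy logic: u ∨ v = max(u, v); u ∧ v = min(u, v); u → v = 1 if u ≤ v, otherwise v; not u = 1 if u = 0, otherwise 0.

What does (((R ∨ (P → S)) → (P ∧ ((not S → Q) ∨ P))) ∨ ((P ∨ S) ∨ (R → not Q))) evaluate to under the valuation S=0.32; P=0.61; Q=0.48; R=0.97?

0.61

(P → S): 0.61 > 0.32, so result = 0.32
(R ∨ (P → S)) = max(0.97, 0.32) = 0.97
not S: Gödel ¬ of 0.32 = 0 (operand ≠ 0)
(not S → Q): 0 ≤ 0.48, so result = 1
((not S → Q) ∨ P) = max(1, 0.61) = 1
(P ∧ ((not S → Q) ∨ P)) = min(0.61, 1) = 0.61
((R ∨ (P → S)) → (P ∧ ((not S → Q) ∨ P))): 0.97 > 0.61, so result = 0.61
(P ∨ S) = max(0.61, 0.32) = 0.61
not Q: Gödel ¬ of 0.48 = 0 (operand ≠ 0)
(R → not Q): 0.97 > 0, so result = 0
((P ∨ S) ∨ (R → not Q)) = max(0.61, 0) = 0.61
(((R ∨ (P → S)) → (P ∧ ((not S → Q) ∨ P))) ∨ ((P ∨ S) ∨ (R → not Q))) = max(0.61, 0.61) = 0.61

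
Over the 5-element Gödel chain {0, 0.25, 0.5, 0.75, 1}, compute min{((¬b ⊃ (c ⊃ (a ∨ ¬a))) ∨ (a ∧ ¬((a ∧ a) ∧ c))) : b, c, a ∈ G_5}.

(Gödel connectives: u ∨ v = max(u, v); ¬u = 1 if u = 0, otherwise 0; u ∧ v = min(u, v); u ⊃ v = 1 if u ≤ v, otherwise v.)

The minimum is attained at b = 0, c = 0.5, a = 0.25:
  ¬b: Gödel ¬ of 0 = 1 (operand is 0)
  ¬a: Gödel ¬ of 0.25 = 0 (operand ≠ 0)
  (a ∨ ¬a) = max(0.25, 0) = 0.25
  (c ⊃ (a ∨ ¬a)): 0.5 > 0.25, so result = 0.25
  (¬b ⊃ (c ⊃ (a ∨ ¬a))): 1 > 0.25, so result = 0.25
  (a ∧ a) = min(0.25, 0.25) = 0.25
  ((a ∧ a) ∧ c) = min(0.25, 0.5) = 0.25
  ¬((a ∧ a) ∧ c): Gödel ¬ of 0.25 = 0 (operand ≠ 0)
  (a ∧ ¬((a ∧ a) ∧ c)) = min(0.25, 0) = 0
  ((¬b ⊃ (c ⊃ (a ∨ ¬a))) ∨ (a ∧ ¬((a ∧ a) ∧ c))) = max(0.25, 0) = 0.25
Checking all 125 assignments confirms none give a value below 0.25.

0.25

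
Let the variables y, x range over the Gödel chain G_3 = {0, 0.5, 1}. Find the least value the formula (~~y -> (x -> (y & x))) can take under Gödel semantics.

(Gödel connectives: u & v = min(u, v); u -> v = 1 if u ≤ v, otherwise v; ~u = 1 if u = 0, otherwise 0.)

0.50

The minimum is attained at y = 0.5, x = 1:
  ~y: Gödel ¬ of 0.5 = 0 (operand ≠ 0)
  ~~y: Gödel ¬ of 0 = 1 (operand is 0)
  (y & x) = min(0.5, 1) = 0.5
  (x -> (y & x)): 1 > 0.5, so result = 0.5
  (~~y -> (x -> (y & x))): 1 > 0.5, so result = 0.5
Checking all 9 assignments confirms none give a value below 0.50.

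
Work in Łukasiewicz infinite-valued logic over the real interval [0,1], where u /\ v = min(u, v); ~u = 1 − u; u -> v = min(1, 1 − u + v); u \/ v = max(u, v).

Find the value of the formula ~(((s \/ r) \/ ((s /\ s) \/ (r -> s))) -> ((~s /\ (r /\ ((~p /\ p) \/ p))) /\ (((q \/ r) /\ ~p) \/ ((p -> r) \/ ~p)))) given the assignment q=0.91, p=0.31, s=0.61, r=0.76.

(s \/ r) = max(0.61, 0.76) = 0.76
(s /\ s) = min(0.61, 0.61) = 0.61
(r -> s): min(1, 1 − 0.76 + 0.61) = 0.85
((s /\ s) \/ (r -> s)) = max(0.61, 0.85) = 0.85
((s \/ r) \/ ((s /\ s) \/ (r -> s))) = max(0.76, 0.85) = 0.85
~s: Łukasiewicz ¬ gives 1 − 0.61 = 0.39
~p: Łukasiewicz ¬ gives 1 − 0.31 = 0.69
(~p /\ p) = min(0.69, 0.31) = 0.31
((~p /\ p) \/ p) = max(0.31, 0.31) = 0.31
(r /\ ((~p /\ p) \/ p)) = min(0.76, 0.31) = 0.31
(~s /\ (r /\ ((~p /\ p) \/ p))) = min(0.39, 0.31) = 0.31
(q \/ r) = max(0.91, 0.76) = 0.91
~p: Łukasiewicz ¬ gives 1 − 0.31 = 0.69
((q \/ r) /\ ~p) = min(0.91, 0.69) = 0.69
(p -> r): min(1, 1 − 0.31 + 0.76) = 1
~p: Łukasiewicz ¬ gives 1 − 0.31 = 0.69
((p -> r) \/ ~p) = max(1, 0.69) = 1
(((q \/ r) /\ ~p) \/ ((p -> r) \/ ~p)) = max(0.69, 1) = 1
((~s /\ (r /\ ((~p /\ p) \/ p))) /\ (((q \/ r) /\ ~p) \/ ((p -> r) \/ ~p))) = min(0.31, 1) = 0.31
(((s \/ r) \/ ((s /\ s) \/ (r -> s))) -> ((~s /\ (r /\ ((~p /\ p) \/ p))) /\ (((q \/ r) /\ ~p) \/ ((p -> r) \/ ~p)))): min(1, 1 − 0.85 + 0.31) = 0.46
~(((s \/ r) \/ ((s /\ s) \/ (r -> s))) -> ((~s /\ (r /\ ((~p /\ p) \/ p))) /\ (((q \/ r) /\ ~p) \/ ((p -> r) \/ ~p)))): Łukasiewicz ¬ gives 1 − 0.46 = 0.54

0.54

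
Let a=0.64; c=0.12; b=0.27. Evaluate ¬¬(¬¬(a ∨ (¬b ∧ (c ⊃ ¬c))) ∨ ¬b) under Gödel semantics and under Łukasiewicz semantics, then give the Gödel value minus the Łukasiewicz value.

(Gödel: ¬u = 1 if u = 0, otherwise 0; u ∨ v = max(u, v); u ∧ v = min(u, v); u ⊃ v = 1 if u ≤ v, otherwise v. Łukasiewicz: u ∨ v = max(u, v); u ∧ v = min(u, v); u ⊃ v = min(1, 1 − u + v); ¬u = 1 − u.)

Gödel evaluation:
  ¬b: Gödel ¬ of 0.27 = 0 (operand ≠ 0)
  ¬c: Gödel ¬ of 0.12 = 0 (operand ≠ 0)
  (c ⊃ ¬c): 0.12 > 0, so result = 0
  (¬b ∧ (c ⊃ ¬c)) = min(0, 0) = 0
  (a ∨ (¬b ∧ (c ⊃ ¬c))) = max(0.64, 0) = 0.64
  ¬(a ∨ (¬b ∧ (c ⊃ ¬c))): Gödel ¬ of 0.64 = 0 (operand ≠ 0)
  ¬¬(a ∨ (¬b ∧ (c ⊃ ¬c))): Gödel ¬ of 0 = 1 (operand is 0)
  ¬b: Gödel ¬ of 0.27 = 0 (operand ≠ 0)
  (¬¬(a ∨ (¬b ∧ (c ⊃ ¬c))) ∨ ¬b) = max(1, 0) = 1
  ¬(¬¬(a ∨ (¬b ∧ (c ⊃ ¬c))) ∨ ¬b): Gödel ¬ of 1 = 0 (operand ≠ 0)
  ¬¬(¬¬(a ∨ (¬b ∧ (c ⊃ ¬c))) ∨ ¬b): Gödel ¬ of 0 = 1 (operand is 0)
  Gödel value = 1
Łukasiewicz evaluation:
  ¬b: Łukasiewicz ¬ gives 1 − 0.27 = 0.73
  ¬c: Łukasiewicz ¬ gives 1 − 0.12 = 0.88
  (c ⊃ ¬c): min(1, 1 − 0.12 + 0.88) = 1
  (¬b ∧ (c ⊃ ¬c)) = min(0.73, 1) = 0.73
  (a ∨ (¬b ∧ (c ⊃ ¬c))) = max(0.64, 0.73) = 0.73
  ¬(a ∨ (¬b ∧ (c ⊃ ¬c))): Łukasiewicz ¬ gives 1 − 0.73 = 0.27
  ¬¬(a ∨ (¬b ∧ (c ⊃ ¬c))): Łukasiewicz ¬ gives 1 − 0.27 = 0.73
  ¬b: Łukasiewicz ¬ gives 1 − 0.27 = 0.73
  (¬¬(a ∨ (¬b ∧ (c ⊃ ¬c))) ∨ ¬b) = max(0.73, 0.73) = 0.73
  ¬(¬¬(a ∨ (¬b ∧ (c ⊃ ¬c))) ∨ ¬b): Łukasiewicz ¬ gives 1 − 0.73 = 0.27
  ¬¬(¬¬(a ∨ (¬b ∧ (c ⊃ ¬c))) ∨ ¬b): Łukasiewicz ¬ gives 1 − 0.27 = 0.73
  Łukasiewicz value = 0.73
Difference: 1 − 0.73 = 0.27

0.27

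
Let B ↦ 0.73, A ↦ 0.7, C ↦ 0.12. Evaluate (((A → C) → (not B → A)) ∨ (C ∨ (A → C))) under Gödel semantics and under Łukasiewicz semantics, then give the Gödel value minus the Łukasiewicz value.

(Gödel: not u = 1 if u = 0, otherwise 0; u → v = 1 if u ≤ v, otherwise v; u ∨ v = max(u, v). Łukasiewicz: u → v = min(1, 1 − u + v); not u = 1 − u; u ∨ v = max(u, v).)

0.00

Gödel evaluation:
  (A → C): 0.7 > 0.12, so result = 0.12
  not B: Gödel ¬ of 0.73 = 0 (operand ≠ 0)
  (not B → A): 0 ≤ 0.7, so result = 1
  ((A → C) → (not B → A)): 0.12 ≤ 1, so result = 1
  (A → C): 0.7 > 0.12, so result = 0.12
  (C ∨ (A → C)) = max(0.12, 0.12) = 0.12
  (((A → C) → (not B → A)) ∨ (C ∨ (A → C))) = max(1, 0.12) = 1
  Gödel value = 1
Łukasiewicz evaluation:
  (A → C): min(1, 1 − 0.7 + 0.12) = 0.42
  not B: Łukasiewicz ¬ gives 1 − 0.73 = 0.27
  (not B → A): min(1, 1 − 0.27 + 0.7) = 1
  ((A → C) → (not B → A)): min(1, 1 − 0.42 + 1) = 1
  (A → C): min(1, 1 − 0.7 + 0.12) = 0.42
  (C ∨ (A → C)) = max(0.12, 0.42) = 0.42
  (((A → C) → (not B → A)) ∨ (C ∨ (A → C))) = max(1, 0.42) = 1
  Łukasiewicz value = 1
Difference: 1 − 1 = 0.00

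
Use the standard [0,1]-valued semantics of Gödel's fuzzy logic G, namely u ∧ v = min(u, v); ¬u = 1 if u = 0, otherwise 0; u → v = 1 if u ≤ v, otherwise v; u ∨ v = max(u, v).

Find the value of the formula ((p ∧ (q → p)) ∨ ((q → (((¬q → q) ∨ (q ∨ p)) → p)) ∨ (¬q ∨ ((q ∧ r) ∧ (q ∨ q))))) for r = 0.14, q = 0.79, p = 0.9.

(q → p): 0.79 ≤ 0.9, so result = 1
(p ∧ (q → p)) = min(0.9, 1) = 0.9
¬q: Gödel ¬ of 0.79 = 0 (operand ≠ 0)
(¬q → q): 0 ≤ 0.79, so result = 1
(q ∨ p) = max(0.79, 0.9) = 0.9
((¬q → q) ∨ (q ∨ p)) = max(1, 0.9) = 1
(((¬q → q) ∨ (q ∨ p)) → p): 1 > 0.9, so result = 0.9
(q → (((¬q → q) ∨ (q ∨ p)) → p)): 0.79 ≤ 0.9, so result = 1
¬q: Gödel ¬ of 0.79 = 0 (operand ≠ 0)
(q ∧ r) = min(0.79, 0.14) = 0.14
(q ∨ q) = max(0.79, 0.79) = 0.79
((q ∧ r) ∧ (q ∨ q)) = min(0.14, 0.79) = 0.14
(¬q ∨ ((q ∧ r) ∧ (q ∨ q))) = max(0, 0.14) = 0.14
((q → (((¬q → q) ∨ (q ∨ p)) → p)) ∨ (¬q ∨ ((q ∧ r) ∧ (q ∨ q)))) = max(1, 0.14) = 1
((p ∧ (q → p)) ∨ ((q → (((¬q → q) ∨ (q ∨ p)) → p)) ∨ (¬q ∨ ((q ∧ r) ∧ (q ∨ q))))) = max(0.9, 1) = 1

1.00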